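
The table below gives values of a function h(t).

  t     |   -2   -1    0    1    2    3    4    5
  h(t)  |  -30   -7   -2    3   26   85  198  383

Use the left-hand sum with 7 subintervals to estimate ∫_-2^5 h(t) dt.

273

Δt = 1.
Sum = 1·[(-30) + (-7) + (-2) + 3 + 26 + 85 + 198] = 273.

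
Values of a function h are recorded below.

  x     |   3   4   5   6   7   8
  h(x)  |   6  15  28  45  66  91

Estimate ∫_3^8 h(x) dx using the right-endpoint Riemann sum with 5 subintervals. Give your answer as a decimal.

245

Δx = 1.
Sum = 1·[15 + 28 + 45 + 66 + 91] = 245.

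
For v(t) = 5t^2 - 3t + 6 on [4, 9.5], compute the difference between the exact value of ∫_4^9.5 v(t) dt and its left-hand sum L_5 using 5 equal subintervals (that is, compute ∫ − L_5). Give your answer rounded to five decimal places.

189.56667

Exact integral: ∫_4^9.5 v(t) dt ≈ 1243.9166667.
L_5 = 1054.35.
Error ≈ 1243.9166667 − 1054.35 ≈ 189.56667.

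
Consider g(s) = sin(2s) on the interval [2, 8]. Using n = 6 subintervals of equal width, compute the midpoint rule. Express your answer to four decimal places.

Δs = (8 − 2)/6 = 1.
Midpoints: 2.5, 3.5, 4.5, 5.5, 6.5, 7.5.
g(2.5) ≈ -0.9589, g(3.5) ≈ 0.6570, g(4.5) ≈ 0.4121, g(5.5) ≈ -1.0000, g(6.5) ≈ 0.4202, g(7.5) ≈ 0.6503.
Sum = Δs · [g(2.5) + g(3.5) + g(4.5) + ...].
Sum ≈ 0.1806.

0.1806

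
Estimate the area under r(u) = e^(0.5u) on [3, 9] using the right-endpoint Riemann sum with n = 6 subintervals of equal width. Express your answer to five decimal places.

Δu = (9 − 3)/6 = 1.
Right endpoints: 4, 5, 6, 7, 8, 9.
r(4) ≈ 7.38906, r(5) ≈ 12.18249, r(6) ≈ 20.08554, r(7) ≈ 33.11545, r(8) ≈ 54.59815, r(9) ≈ 90.01713.
Sum = Δu · [r(4) + r(5) + r(6) + ...].
Sum ≈ 217.38782.

217.38782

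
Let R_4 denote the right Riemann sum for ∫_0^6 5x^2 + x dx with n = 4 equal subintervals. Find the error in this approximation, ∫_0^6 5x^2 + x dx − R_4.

-150.75

Exact integral: ∫_0^6 f(x) dx = 378.
R_4 = 528.75.
Error = 378 − 528.75 = -150.75.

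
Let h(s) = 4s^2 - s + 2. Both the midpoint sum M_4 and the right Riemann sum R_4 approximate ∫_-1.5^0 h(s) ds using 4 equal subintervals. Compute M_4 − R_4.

M_4 = 8.5546875.
R_4 = 6.796875.
M_4 − R_4 = 1.7578125.

1.7578125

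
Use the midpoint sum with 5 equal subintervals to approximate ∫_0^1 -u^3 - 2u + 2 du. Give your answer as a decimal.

0.755

Δu = (1 − 0)/5 = 0.2.
Midpoints: 0.1, 0.3, 0.5, 0.7, 0.9.
f(0.1) = 1.799, f(0.3) = 1.373, f(0.5) = 0.875, f(0.7) = 0.257, f(0.9) = -0.529.
Sum = Δu · [f(0.1) + f(0.3) + f(0.5) + f(0.7) + f(0.9)].
Sum = 0.755.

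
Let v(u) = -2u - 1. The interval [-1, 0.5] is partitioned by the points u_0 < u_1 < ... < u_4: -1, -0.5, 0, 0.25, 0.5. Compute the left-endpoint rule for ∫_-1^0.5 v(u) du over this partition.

-0.125

Subinterval widths: 0.5, 0.5, 0.25, 0.25.
Left endpoints: -1, -0.5, 0, 0.25.
v(-1) = 1, v(-0.5) = 0, v(0) = -1, v(0.25) = -1.5.
Sum = Σ Δu_i · v(u_i).
Sum = -0.125.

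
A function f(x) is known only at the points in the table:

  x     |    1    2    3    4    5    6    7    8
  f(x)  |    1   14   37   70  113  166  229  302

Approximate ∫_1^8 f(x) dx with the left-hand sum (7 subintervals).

630

Δx = 1.
Sum = 1·[1 + 14 + 37 + 70 + 113 + 166 + 229] = 630.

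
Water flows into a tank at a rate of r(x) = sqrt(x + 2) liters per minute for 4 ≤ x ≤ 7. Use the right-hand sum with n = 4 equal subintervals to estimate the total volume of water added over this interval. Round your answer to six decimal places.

8.406728

Δx = (7 − 4)/4 = 0.75.
Right endpoints: 4.75, 5.5, 6.25, 7.
r(4.75) ≈ 2.598076, r(5.5) ≈ 2.738613, r(6.25) ≈ 2.872281, r(7) ≈ 3.000000.
Sum = Δx · [r(4.75) + r(5.5) + r(6.25) + r(7)].
Sum ≈ 8.406728.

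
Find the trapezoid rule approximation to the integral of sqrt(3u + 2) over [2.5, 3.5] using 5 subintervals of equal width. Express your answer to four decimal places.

3.3138

Δu = (3.5 − 2.5)/5 = 0.2.
f(2.5) ≈ 3.0822, f(2.7) ≈ 3.1780, f(2.9) ≈ 3.2711, f(3.1) ≈ 3.3615, f(3.3) ≈ 3.4496, f(3.5) ≈ 3.5355.
T_5 = (Δu/2)·[f(u_0) + 2f(u_1) + ... + 2f(u_{4}) + f(u_5)].
Sum ≈ 3.3138.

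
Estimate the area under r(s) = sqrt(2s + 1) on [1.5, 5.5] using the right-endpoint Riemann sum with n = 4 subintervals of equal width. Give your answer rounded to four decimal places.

Δs = (5.5 − 1.5)/4 = 1.
Right endpoints: 2.5, 3.5, 4.5, 5.5.
r(2.5) ≈ 2.4495, r(3.5) ≈ 2.8284, r(4.5) ≈ 3.1623, r(5.5) ≈ 3.4641.
Sum = Δs · [r(2.5) + r(3.5) + r(4.5) + r(5.5)].
Sum ≈ 11.9043.

11.9043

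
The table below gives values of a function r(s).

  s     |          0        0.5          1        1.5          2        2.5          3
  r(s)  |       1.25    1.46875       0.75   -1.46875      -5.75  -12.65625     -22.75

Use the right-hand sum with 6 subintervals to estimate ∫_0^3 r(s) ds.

Δs = 0.5.
Sum = 0.5·[1.46875 + 0.75 + (-1.46875) + (-5.75) + (-12.65625) + (-22.75)] = -20.203125.

-20.203125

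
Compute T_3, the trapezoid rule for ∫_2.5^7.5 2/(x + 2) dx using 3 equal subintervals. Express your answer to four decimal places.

Δx = (7.5 − 2.5)/3 = 5/3.
f(2.5) = 4/9, f(25/6) = 12/37, f(35/6) = 12/47, f(7.5) = 4/19.
T_3 = (Δx/2)·[f(x_0) + 2f(x_1) + 2f(x_2) + f(x_3)].
Sum ≈ 1.5119.

1.5119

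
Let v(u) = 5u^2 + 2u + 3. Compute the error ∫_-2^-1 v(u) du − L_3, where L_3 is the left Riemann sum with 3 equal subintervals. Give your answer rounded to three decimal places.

-2.259

Exact integral: ∫_-2^-1 v(u) du ≈ 11.66667.
L_3 ≈ 13.92593.
Error ≈ 11.66667 − 13.92593 ≈ -2.259.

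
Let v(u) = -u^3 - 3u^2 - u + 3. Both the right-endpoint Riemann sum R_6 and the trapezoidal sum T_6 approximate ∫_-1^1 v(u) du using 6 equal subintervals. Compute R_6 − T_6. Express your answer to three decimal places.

-0.667

R_6 ≈ 3.22222.
T_6 ≈ 3.88889.
R_6 − T_6 ≈ -0.667.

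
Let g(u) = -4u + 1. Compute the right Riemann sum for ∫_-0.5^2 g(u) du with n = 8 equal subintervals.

-6.5625

Δu = (2 − (-0.5))/8 = 0.3125.
Right endpoints: -0.1875, 0.125, 0.4375, 0.75, 1.0625, 1.375, 1.6875, 2.
g(-0.1875) = 1.75, g(0.125) = 0.5, g(0.4375) = -0.75, g(0.75) = -2, g(1.0625) = -3.25, g(1.375) = -4.5, g(1.6875) = -5.75, g(2) = -7.
Sum = Δu · [g(-0.1875) + g(0.125) + g(0.4375) + ...].
Sum = -6.5625.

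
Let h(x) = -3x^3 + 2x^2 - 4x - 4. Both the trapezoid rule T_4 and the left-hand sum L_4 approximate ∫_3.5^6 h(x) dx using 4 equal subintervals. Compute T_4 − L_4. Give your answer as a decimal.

-150.5859375

T_4 ≈ -808.168945.
L_4 ≈ -657.583008.
T_4 − L_4 = -150.5859375.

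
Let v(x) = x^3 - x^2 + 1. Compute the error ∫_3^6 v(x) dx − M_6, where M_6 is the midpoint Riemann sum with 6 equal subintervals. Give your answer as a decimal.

Exact integral: ∫_3^6 v(x) dx = 243.75.
M_6 = 242.96875.
Error = 243.75 − 242.96875 = 0.78125.

0.78125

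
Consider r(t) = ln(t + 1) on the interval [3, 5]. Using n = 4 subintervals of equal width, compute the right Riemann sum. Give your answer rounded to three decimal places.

3.305

Δt = (5 − 3)/4 = 0.5.
Right endpoints: 3.5, 4, 4.5, 5.
r(3.5) ≈ 1.504, r(4) ≈ 1.609, r(4.5) ≈ 1.705, r(5) ≈ 1.792.
Sum = Δt · [r(3.5) + r(4) + r(4.5) + r(5)].
Sum ≈ 3.305.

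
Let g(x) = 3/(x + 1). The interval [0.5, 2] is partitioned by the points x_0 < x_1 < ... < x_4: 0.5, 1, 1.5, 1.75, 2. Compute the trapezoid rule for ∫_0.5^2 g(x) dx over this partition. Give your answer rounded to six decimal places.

2.097727

Subinterval widths: 0.5, 0.5, 0.25, 0.25.
g(0.5) = 2, g(1) = 1.5, g(1.5) = 1.2, g(1.75) = 12/11, g(2) = 1.
On each subinterval the trapezoid contributes (Δx_i/2)·[g(x_{i-1}) + g(x_i)].
Sum ≈ 2.097727.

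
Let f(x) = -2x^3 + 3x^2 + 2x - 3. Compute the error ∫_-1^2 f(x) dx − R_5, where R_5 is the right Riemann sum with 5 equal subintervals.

Exact integral: ∫_-1^2 f(x) dx = -4.5.
R_5 = -5.4.
Error = -4.5 − (-5.4) = 0.9.

0.9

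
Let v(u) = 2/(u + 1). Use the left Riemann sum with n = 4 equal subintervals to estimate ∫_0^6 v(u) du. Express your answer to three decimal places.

Δu = (6 − 0)/4 = 1.5.
Left endpoints: 0, 1.5, 3, 4.5.
v(0) = 2, v(1.5) = 0.8, v(3) = 0.5, v(4.5) = 4/11.
Sum = Δu · [v(0) + v(1.5) + v(3) + v(4.5)].
Sum ≈ 5.495.

5.495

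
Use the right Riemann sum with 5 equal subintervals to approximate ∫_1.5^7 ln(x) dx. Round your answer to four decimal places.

8.3087

Δx = (7 − 1.5)/5 = 1.1.
Right endpoints: 2.6, 3.7, 4.8, 5.9, 7.
f(2.6) ≈ 0.9555, f(3.7) ≈ 1.3083, f(4.8) ≈ 1.5686, f(5.9) ≈ 1.7750, f(7) ≈ 1.9459.
Sum = Δx · [f(2.6) + f(3.7) + f(4.8) + f(5.9) + f(7)].
Sum ≈ 8.3087.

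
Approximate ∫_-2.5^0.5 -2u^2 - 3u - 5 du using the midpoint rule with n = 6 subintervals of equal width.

Δu = (0.5 − (-2.5))/6 = 0.5.
Midpoints: -2.25, -1.75, -1.25, -0.75, -0.25, 0.25.
f(-2.25) = -8.375, f(-1.75) = -5.875, f(-1.25) = -4.375, f(-0.75) = -3.875, f(-0.25) = -4.375, f(0.25) = -5.875.
Sum = Δu · [f(-2.25) + f(-1.75) + f(-1.25) + ...].
Sum = -16.375.

-16.375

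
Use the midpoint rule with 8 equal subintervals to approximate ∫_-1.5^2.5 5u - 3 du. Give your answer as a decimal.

Δu = (2.5 − (-1.5))/8 = 0.5.
Midpoints: -1.25, -0.75, -0.25, 0.25, 0.75, 1.25, 1.75, 2.25.
f(-1.25) = -9.25, f(-0.75) = -6.75, f(-0.25) = -4.25, f(0.25) = -1.75, f(0.75) = 0.75, f(1.25) = 3.25, f(1.75) = 5.75, f(2.25) = 8.25.
Sum = Δu · [f(-1.25) + f(-0.75) + f(-0.25) + ...].
Sum = -2.

-2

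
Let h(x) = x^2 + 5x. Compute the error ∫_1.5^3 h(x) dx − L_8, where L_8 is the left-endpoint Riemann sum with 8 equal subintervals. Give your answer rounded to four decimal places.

1.3271

Exact integral: ∫_1.5^3 h(x) dx = 24.75.
L_8 ≈ 23.422852.
Error ≈ 24.75 − 23.422852 ≈ 1.3271.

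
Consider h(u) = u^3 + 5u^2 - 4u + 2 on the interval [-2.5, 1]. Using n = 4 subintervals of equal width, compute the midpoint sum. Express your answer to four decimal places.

35.0786

Δu = (1 − (-2.5))/4 = 0.875.
Midpoints: -2.0625, -1.1875, -0.3125, 0.5625.
h(-2.0625) = 93167/4096, h(-1.1875) = 49669/4096, h(-0.3125) = 15187/4096, h(0.5625) = 6185/4096.
Sum = Δu · [h(-2.0625) + h(-1.1875) + h(-0.3125) + h(0.5625)].
Sum ≈ 35.0786.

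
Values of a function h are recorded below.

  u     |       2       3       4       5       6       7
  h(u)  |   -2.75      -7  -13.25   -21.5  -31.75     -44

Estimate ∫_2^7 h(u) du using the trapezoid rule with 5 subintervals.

Δu = 1.
T_5 = (1/2)·[(-2.75) + 2·(-7) + 2·(-13.25) + 2·(-21.5) + 2·(-31.75) + (-44)] = -96.875.

-96.875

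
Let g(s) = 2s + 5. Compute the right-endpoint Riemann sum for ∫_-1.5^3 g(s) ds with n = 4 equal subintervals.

34.3125

Δs = (3 − (-1.5))/4 = 1.125.
Right endpoints: -0.375, 0.75, 1.875, 3.
g(-0.375) = 4.25, g(0.75) = 6.5, g(1.875) = 8.75, g(3) = 11.
Sum = Δs · [g(-0.375) + g(0.75) + g(1.875) + g(3)].
Sum = 34.3125.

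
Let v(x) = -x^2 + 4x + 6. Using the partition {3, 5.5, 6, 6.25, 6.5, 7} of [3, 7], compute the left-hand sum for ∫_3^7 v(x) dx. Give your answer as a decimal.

12.734375

Subinterval widths: 2.5, 0.5, 0.25, 0.25, 0.5.
Left endpoints: 3, 5.5, 6, 6.25, 6.5.
v(3) = 9, v(5.5) = -2.25, v(6) = -6, v(6.25) = -8.0625, v(6.5) = -10.25.
Sum = Σ Δx_i · v(x_i).
Sum = 12.734375.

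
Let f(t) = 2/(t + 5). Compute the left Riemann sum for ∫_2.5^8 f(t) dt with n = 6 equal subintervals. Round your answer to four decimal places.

1.1535

Δt = (8 − 2.5)/6 = 11/12.
Left endpoints: 2.5, 41/12, 13/3, 5.25, 37/6, 85/12.
f(2.5) = 4/15, f(41/12) = 24/101, f(13/3) = 3/14, f(5.25) = 8/41, f(37/6) = 12/67, f(85/12) = 24/145.
Sum = Δt · [f(2.5) + f(41/12) + f(13/3) + ...].
Sum ≈ 1.1535.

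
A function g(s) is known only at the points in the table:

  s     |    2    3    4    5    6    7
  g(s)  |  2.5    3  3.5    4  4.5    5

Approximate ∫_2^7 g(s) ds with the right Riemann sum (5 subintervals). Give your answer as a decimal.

Δs = 1.
Sum = 1·[3 + 3.5 + 4 + 4.5 + 5] = 20.

20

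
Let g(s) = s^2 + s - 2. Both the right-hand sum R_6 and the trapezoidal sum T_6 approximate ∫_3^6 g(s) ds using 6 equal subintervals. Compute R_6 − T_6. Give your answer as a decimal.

R_6 = 78.125.
T_6 = 70.625.
R_6 − T_6 = 7.5.

7.5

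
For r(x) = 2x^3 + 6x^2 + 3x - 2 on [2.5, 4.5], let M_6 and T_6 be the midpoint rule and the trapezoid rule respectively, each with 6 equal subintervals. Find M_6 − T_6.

-1.5

M_6 = 353.
T_6 = 354.5.
M_6 − T_6 = -1.5.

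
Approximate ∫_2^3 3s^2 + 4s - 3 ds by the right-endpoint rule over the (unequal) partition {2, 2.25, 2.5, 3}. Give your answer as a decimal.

29.734375

Subinterval widths: 0.25, 0.25, 0.5.
Right endpoints: 2.25, 2.5, 3.
f(2.25) = 21.1875, f(2.5) = 25.75, f(3) = 36.
Sum = Σ Δs_i · f(s_i).
Sum = 29.734375.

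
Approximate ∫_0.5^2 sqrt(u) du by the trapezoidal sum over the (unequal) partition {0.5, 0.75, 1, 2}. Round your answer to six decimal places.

1.637001

Subinterval widths: 0.25, 0.25, 1.
f(0.5) ≈ 0.707107, f(0.75) ≈ 0.866025, f(1) ≈ 1.000000, f(2) ≈ 1.414214.
On each subinterval the trapezoid contributes (Δu_i/2)·[f(u_{i-1}) + f(u_i)].
Sum ≈ 1.637001.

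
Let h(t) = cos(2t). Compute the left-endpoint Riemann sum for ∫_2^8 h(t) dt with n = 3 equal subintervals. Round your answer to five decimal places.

0.08942

Δt = (8 − 2)/3 = 2.
Left endpoints: 2, 4, 6.
h(2) ≈ -0.65364, h(4) ≈ -0.14550, h(6) ≈ 0.84385.
Sum = Δt · [h(2) + h(4) + h(6)].
Sum ≈ 0.08942.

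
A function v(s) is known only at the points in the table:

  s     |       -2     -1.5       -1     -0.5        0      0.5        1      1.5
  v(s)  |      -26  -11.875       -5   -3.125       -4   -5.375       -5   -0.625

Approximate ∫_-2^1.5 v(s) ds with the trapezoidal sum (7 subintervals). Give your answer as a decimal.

Δs = 0.5.
T_7 = (0.5/2)·[(-26) + 2·(-11.875) + 2·(-5) + 2·(-3.125) + 2·(-4) + 2·(-5.375) + 2·(-5) + (-0.625)] = -23.84375.

-23.84375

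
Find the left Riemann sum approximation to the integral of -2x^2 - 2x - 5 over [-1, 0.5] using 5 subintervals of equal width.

Δx = (0.5 − (-1))/5 = 0.3.
Left endpoints: -1, -0.7, -0.4, -0.1, 0.2.
f(-1) = -5, f(-0.7) = -4.58, f(-0.4) = -4.52, f(-0.1) = -4.82, f(0.2) = -5.48.
Sum = Δx · [f(-1) + f(-0.7) + f(-0.4) + f(-0.1) + f(0.2)].
Sum = -7.32.

-7.32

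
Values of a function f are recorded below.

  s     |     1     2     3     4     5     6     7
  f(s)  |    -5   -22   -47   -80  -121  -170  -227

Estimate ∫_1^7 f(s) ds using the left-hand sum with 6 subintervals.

Δs = 1.
Sum = 1·[(-5) + (-22) + (-47) + (-80) + (-121) + (-170)] = -445.

-445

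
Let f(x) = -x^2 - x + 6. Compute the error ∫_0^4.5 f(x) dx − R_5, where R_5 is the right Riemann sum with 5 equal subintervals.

11.745

Exact integral: ∫_0^4.5 f(x) dx = -13.5.
R_5 = -25.245.
Error = -13.5 − (-25.245) = 11.745.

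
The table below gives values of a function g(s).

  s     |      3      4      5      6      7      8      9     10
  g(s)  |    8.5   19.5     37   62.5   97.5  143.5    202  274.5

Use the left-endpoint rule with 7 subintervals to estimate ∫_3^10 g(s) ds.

570.5

Δs = 1.
Sum = 1·[8.5 + 19.5 + 37 + 62.5 + 97.5 + 143.5 + 202] = 570.5.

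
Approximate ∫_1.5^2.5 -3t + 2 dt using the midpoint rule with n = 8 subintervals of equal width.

-4

Δt = (2.5 − 1.5)/8 = 0.125.
Midpoints: 1.5625, 1.6875, 1.8125, 1.9375, 2.0625, 2.1875, 2.3125, 2.4375.
f(1.5625) = -2.6875, f(1.6875) = -3.0625, f(1.8125) = -3.4375, f(1.9375) = -3.8125, f(2.0625) = -4.1875, f(2.1875) = -4.5625, f(2.3125) = -4.9375, f(2.4375) = -5.3125.
Sum = Δt · [f(1.5625) + f(1.6875) + f(1.8125) + ...].
Sum = -4.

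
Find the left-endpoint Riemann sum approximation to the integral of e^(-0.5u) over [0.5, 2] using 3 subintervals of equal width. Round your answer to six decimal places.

Δu = (2 − 0.5)/3 = 0.5.
Left endpoints: 0.5, 1, 1.5.
f(0.5) ≈ 0.778801, f(1) ≈ 0.606531, f(1.5) ≈ 0.472367.
Sum = Δu · [f(0.5) + f(1) + f(1.5)].
Sum ≈ 0.928849.

0.928849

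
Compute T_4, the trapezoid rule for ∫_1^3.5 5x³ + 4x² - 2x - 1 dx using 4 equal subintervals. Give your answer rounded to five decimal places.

234.55566

Δx = (3.5 − 1)/4 = 0.625.
f(1) = 6, f(1.625) = 14217/512, f(2.25) = 71.703125, f(2.875) = 74307/512, f(3.5) = 255.375.
T_4 = (Δx/2)·[f(x_0) + 2f(x_1) + 2f(x_2) + 2f(x_3) + f(x_4)].
Sum ≈ 234.55566.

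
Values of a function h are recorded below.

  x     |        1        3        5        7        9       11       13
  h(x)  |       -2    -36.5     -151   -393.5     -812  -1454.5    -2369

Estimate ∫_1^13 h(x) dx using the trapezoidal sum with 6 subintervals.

-8066

Δx = 2.
T_6 = (2/2)·[(-2) + 2·(-36.5) + 2·(-151) + 2·(-393.5) + 2·(-812) + 2·(-1454.5) + (-2369)] = -8066.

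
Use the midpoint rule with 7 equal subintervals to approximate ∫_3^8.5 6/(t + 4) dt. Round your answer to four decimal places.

Δt = (8.5 − 3)/7 = 11/14.
Midpoints: 95/28, 117/28, 139/28, 5.75, 183/28, 205/28, 227/28.
f(95/28) = 56/69, f(117/28) = 168/229, f(139/28) = 168/251, f(5.75) = 8/13, f(183/28) = 168/295, f(205/28) = 168/317, f(227/28) = 56/113.
Sum = Δt · [f(95/28) + f(117/28) + f(139/28) + ...].
Sum ≈ 3.4768.

3.4768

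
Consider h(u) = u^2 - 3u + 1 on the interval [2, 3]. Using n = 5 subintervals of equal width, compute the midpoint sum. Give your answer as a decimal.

Δu = (3 − 2)/5 = 0.2.
Midpoints: 2.1, 2.3, 2.5, 2.7, 2.9.
h(2.1) = -0.89, h(2.3) = -0.61, h(2.5) = -0.25, h(2.7) = 0.19, h(2.9) = 0.71.
Sum = Δu · [h(2.1) + h(2.3) + h(2.5) + h(2.7) + h(2.9)].
Sum = -0.17.

-0.17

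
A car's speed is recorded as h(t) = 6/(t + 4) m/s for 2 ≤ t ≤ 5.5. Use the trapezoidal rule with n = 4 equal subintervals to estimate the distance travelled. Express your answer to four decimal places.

Δt = (5.5 − 2)/4 = 0.875.
h(2) = 1, h(2.875) = 48/55, h(3.75) = 24/31, h(4.625) = 16/23, h(5.5) = 12/19.
T_4 = (Δt/2)·[h(t_0) + 2h(t_1) + 2h(t_2) + 2h(t_3) + h(t_4)].
Sum ≈ 2.7636.

2.7636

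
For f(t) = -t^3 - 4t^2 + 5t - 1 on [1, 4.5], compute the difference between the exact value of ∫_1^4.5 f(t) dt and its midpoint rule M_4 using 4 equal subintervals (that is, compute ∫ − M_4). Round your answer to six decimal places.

Exact integral: ∫_1^4.5 f(t) dt ≈ -177.80729167.
M_4 ≈ -175.07177734.
Error ≈ -177.80729167 − (-175.07177734) ≈ -2.735514.

-2.735514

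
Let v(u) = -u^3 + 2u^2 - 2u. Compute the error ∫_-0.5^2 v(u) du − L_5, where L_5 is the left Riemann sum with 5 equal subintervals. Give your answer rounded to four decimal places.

-1.3802

Exact integral: ∫_-0.5^2 v(u) du ≈ -2.317708.
L_5 = -0.9375.
Error ≈ -2.317708 − (-0.9375) ≈ -1.3802.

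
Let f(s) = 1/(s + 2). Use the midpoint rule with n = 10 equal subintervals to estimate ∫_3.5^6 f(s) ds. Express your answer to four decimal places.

0.3746

Δs = (6 − 3.5)/10 = 0.25.
Midpoints: 3.625, 3.875, 4.125, 4.375, 4.625, 4.875, 5.125, 5.375, 5.625, 5.875.
f(3.625) = 8/45, f(3.875) = 8/47, f(4.125) = 8/49, f(4.375) = 8/51, f(4.625) = 8/53, f(4.875) = 8/55, f(5.125) = 8/57, f(5.375) = 8/59, f(5.625) = 8/61, f(5.875) = 8/63.
Sum = Δs · [f(3.625) + f(3.875) + f(4.125) + ...].
Sum ≈ 0.3746.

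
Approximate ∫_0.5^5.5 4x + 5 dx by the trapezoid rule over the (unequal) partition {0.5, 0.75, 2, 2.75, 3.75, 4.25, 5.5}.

85

Subinterval widths: 0.25, 1.25, 0.75, 1, 0.5, 1.25.
f(0.5) = 7, f(0.75) = 8, f(2) = 13, f(2.75) = 16, f(3.75) = 20, f(4.25) = 22, f(5.5) = 27.
On each subinterval the trapezoid contributes (Δx_i/2)·[f(x_{i-1}) + f(x_i)].
Sum = 85.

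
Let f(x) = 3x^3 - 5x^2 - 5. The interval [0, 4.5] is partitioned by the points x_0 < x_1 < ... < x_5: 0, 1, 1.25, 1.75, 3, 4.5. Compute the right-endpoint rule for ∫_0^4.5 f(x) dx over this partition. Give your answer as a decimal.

Subinterval widths: 1, 0.25, 0.5, 1.25, 1.5.
Right endpoints: 1, 1.25, 1.75, 3, 4.5.
f(1) = -7, f(1.25) = -6.953125, f(1.75) = -4.234375, f(3) = 31, f(4.5) = 167.125.
Sum = Σ Δx_i · f(x_i).
Sum = 278.58203125.

278.58203125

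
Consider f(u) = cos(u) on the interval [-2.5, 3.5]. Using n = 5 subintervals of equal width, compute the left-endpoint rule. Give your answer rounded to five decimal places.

Δu = (3.5 − (-2.5))/5 = 1.2.
Left endpoints: -2.5, -1.3, -0.1, 1.1, 2.3.
f(-2.5) ≈ -0.80114, f(-1.3) ≈ 0.26750, f(-0.1) ≈ 0.99500, f(1.1) ≈ 0.45360, f(2.3) ≈ -0.66628.
Sum = Δu · [f(-2.5) + f(-1.3) + f(-0.1) + f(1.1) + f(2.3)].
Sum ≈ 0.29842.

0.29842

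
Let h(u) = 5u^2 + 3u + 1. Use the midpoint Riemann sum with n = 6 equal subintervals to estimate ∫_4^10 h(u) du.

Δu = (10 − 4)/6 = 1.
Midpoints: 4.5, 5.5, 6.5, 7.5, 8.5, 9.5.
h(4.5) = 115.75, h(5.5) = 168.75, h(6.5) = 231.75, h(7.5) = 304.75, h(8.5) = 387.75, h(9.5) = 480.75.
Sum = Δu · [h(4.5) + h(5.5) + h(6.5) + ...].
Sum = 1689.5.

1689.5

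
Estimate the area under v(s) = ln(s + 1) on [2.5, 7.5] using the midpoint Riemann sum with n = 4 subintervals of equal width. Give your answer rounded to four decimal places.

Δs = (7.5 − 2.5)/4 = 1.25.
Midpoints: 3.125, 4.375, 5.625, 6.875.
v(3.125) ≈ 1.4171, v(4.375) ≈ 1.6818, v(5.625) ≈ 1.8909, v(6.875) ≈ 2.0637.
Sum = Δs · [v(3.125) + v(4.375) + v(5.625) + v(6.875)].
Sum ≈ 8.8167.

8.8167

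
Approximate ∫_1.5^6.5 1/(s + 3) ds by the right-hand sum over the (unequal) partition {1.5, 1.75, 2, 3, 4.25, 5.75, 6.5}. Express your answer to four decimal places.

0.6921

Subinterval widths: 0.25, 0.25, 1, 1.25, 1.5, 0.75.
Right endpoints: 1.75, 2, 3, 4.25, 5.75, 6.5.
f(1.75) = 4/19, f(2) = 0.2, f(3) = 1/6, f(4.25) = 4/29, f(5.75) = 4/35, f(6.5) = 2/19.
Sum = Σ Δs_i · f(s_i).
Sum ≈ 0.6921.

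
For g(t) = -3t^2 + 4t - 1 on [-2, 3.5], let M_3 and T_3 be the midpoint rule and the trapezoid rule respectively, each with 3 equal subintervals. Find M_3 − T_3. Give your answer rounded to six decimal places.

13.864583

M_3 ≈ -35.25347222.
T_3 ≈ -49.11805556.
M_3 − T_3 ≈ 13.864583.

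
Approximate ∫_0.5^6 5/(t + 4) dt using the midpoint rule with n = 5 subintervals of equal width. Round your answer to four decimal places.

3.9827

Δt = (6 − 0.5)/5 = 1.1.
Midpoints: 1.05, 2.15, 3.25, 4.35, 5.45.
f(1.05) = 100/101, f(2.15) = 100/123, f(3.25) = 20/29, f(4.35) = 100/167, f(5.45) = 100/189.
Sum = Δt · [f(1.05) + f(2.15) + f(3.25) + f(4.35) + f(5.45)].
Sum ≈ 3.9827.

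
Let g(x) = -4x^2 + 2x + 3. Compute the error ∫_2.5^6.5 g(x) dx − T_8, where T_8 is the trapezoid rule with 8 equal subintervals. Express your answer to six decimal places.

0.666667

Exact integral: ∫_2.5^6.5 g(x) dx ≈ -297.33333333.
T_8 = -298.
Error ≈ -297.33333333 − (-298) ≈ 0.666667.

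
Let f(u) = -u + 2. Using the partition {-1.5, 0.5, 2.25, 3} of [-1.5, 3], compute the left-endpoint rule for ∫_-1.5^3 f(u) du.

9.4375

Subinterval widths: 2, 1.75, 0.75.
Left endpoints: -1.5, 0.5, 2.25.
f(-1.5) = 3.5, f(0.5) = 1.5, f(2.25) = -0.25.
Sum = Σ Δu_i · f(u_i).
Sum = 9.4375.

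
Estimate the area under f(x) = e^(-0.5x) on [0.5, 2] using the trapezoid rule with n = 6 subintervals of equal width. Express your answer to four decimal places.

0.8229

Δx = (2 − 0.5)/6 = 0.25.
f(0.5) ≈ 0.7788, f(0.75) ≈ 0.6873, f(1) ≈ 0.6065, f(1.25) ≈ 0.5353, f(1.5) ≈ 0.4724, f(1.75) ≈ 0.4169, f(2) ≈ 0.3679.
T_6 = (Δx/2)·[f(x_0) + 2f(x_1) + ... + 2f(x_{5}) + f(x_6)].
Sum ≈ 0.8229.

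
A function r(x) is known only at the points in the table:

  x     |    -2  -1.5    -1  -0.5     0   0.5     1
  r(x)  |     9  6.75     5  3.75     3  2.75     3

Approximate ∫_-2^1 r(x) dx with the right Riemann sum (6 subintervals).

12.125

Δx = 0.5.
Sum = 0.5·[6.75 + 5 + 3.75 + 3 + 2.75 + 3] = 12.125.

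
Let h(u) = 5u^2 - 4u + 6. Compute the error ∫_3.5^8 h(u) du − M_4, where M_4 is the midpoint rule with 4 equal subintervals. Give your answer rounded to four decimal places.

2.3730

Exact integral: ∫_3.5^8 h(u) du = 705.375.
M_4 ≈ 703.001953.
Error ≈ 705.375 − 703.001953 ≈ 2.3730.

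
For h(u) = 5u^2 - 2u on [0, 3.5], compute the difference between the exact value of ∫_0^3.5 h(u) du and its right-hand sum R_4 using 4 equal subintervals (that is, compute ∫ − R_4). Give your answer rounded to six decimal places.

Exact integral: ∫_0^3.5 h(u) du ≈ 59.20833333.
R_4 = 85.17578125.
Error ≈ 59.20833333 − 85.17578125 ≈ -25.967448.

-25.967448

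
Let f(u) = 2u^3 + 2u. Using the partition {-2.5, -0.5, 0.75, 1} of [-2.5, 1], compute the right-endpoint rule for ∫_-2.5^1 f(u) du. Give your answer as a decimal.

Subinterval widths: 2, 1.25, 0.25.
Right endpoints: -0.5, 0.75, 1.
f(-0.5) = -1.25, f(0.75) = 2.34375, f(1) = 4.
Sum = Σ Δu_i · f(u_i).
Sum = 1.4296875.

1.4296875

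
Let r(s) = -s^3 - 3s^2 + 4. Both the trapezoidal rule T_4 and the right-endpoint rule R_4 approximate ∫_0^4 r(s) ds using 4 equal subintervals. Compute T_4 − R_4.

56

T_4 = -118.
R_4 = -174.
T_4 − R_4 = 56.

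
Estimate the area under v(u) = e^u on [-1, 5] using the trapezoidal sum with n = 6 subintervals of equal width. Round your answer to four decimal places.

160.1815

Δu = (5 − (-1))/6 = 1.
v(-1) ≈ 0.3679, v(0) ≈ 1.0000, v(1) ≈ 2.7183, v(2) ≈ 7.3891, v(3) ≈ 20.0855, v(4) ≈ 54.5982, v(5) ≈ 148.4132.
T_6 = (Δu/2)·[v(u_0) + 2v(u_1) + ... + 2v(u_{5}) + v(u_6)].
Sum ≈ 160.1815.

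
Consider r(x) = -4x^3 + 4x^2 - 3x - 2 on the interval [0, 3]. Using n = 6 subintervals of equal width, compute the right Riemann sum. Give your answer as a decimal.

-86.5

Δx = (3 − 0)/6 = 0.5.
Right endpoints: 0.5, 1, 1.5, 2, 2.5, 3.
r(0.5) = -3, r(1) = -5, r(1.5) = -11, r(2) = -24, r(2.5) = -47, r(3) = -83.
Sum = Δx · [r(0.5) + r(1) + r(1.5) + ...].
Sum = -86.5.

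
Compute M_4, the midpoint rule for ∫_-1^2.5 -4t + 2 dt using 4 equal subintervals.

Δt = (2.5 − (-1))/4 = 0.875.
Midpoints: -0.5625, 0.3125, 1.1875, 2.0625.
f(-0.5625) = 4.25, f(0.3125) = 0.75, f(1.1875) = -2.75, f(2.0625) = -6.25.
Sum = Δt · [f(-0.5625) + f(0.3125) + f(1.1875) + f(2.0625)].
Sum = -3.5.

-3.5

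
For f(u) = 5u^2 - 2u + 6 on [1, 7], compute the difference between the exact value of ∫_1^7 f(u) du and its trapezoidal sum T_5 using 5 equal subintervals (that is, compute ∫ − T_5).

Exact integral: ∫_1^7 f(u) du = 558.
T_5 = 565.2.
Error = 558 − 565.2 = -7.2.

-7.2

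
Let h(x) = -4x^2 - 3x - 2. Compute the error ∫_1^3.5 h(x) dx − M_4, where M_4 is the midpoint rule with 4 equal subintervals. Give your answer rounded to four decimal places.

Exact integral: ∫_1^3.5 h(x) dx ≈ -77.708333.
M_4 = -77.3828125.
Error ≈ -77.708333 − (-77.3828125) ≈ -0.3255.

-0.3255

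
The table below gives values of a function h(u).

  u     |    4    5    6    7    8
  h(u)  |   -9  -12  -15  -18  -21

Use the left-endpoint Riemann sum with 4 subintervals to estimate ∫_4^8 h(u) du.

Δu = 1.
Sum = 1·[(-9) + (-12) + (-15) + (-18)] = -54.

-54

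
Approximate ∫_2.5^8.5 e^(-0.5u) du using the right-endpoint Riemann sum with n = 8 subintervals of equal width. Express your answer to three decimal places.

Δu = (8.5 − 2.5)/8 = 0.75.
Right endpoints: 3.25, 4, 4.75, 5.5, 6.25, 7, 7.75, 8.5.
f(3.25) ≈ 0.197, f(4) ≈ 0.135, f(4.75) ≈ 0.093, f(5.5) ≈ 0.064, f(6.25) ≈ 0.044, f(7) ≈ 0.030, f(7.75) ≈ 0.021, f(8.5) ≈ 0.014.
Sum = Δu · [f(3.25) + f(4) + f(4.75) + ...].
Sum ≈ 0.449.

0.449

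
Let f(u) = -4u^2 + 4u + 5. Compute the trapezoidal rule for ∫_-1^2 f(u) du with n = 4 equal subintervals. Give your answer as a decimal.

Δu = (2 − (-1))/4 = 0.75.
f(-1) = -3, f(-0.25) = 3.75, f(0.5) = 6, f(1.25) = 3.75, f(2) = -3.
T_4 = (Δu/2)·[f(u_0) + 2f(u_1) + 2f(u_2) + 2f(u_3) + f(u_4)].
Sum = 7.875.

7.875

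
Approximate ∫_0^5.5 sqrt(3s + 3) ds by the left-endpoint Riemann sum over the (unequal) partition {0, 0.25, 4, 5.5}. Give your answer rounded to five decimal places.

Subinterval widths: 0.25, 3.75, 1.5.
Left endpoints: 0, 0.25, 4.
f(0) ≈ 1.73205, f(0.25) ≈ 1.93649, f(4) ≈ 3.87298.
Sum = Σ Δs_i · f(s_i).
Sum ≈ 13.50433.

13.50433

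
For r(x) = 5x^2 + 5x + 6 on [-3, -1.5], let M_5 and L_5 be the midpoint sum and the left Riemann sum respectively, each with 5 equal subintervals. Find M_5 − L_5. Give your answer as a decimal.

-4.10625

M_5 = 31.44375.
L_5 = 35.55.
M_5 − L_5 = -4.10625.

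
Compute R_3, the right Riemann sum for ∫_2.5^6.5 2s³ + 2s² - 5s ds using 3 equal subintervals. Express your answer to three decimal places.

1370.037

Δs = (6.5 − 2.5)/3 = 4/3.
Right endpoints: 23/6, 31/6, 6.5.
f(23/6) = 13271/108, f(31/6) = 32767/108, f(6.5) = 601.25.
Sum = Δs · [f(23/6) + f(31/6) + f(6.5)].
Sum ≈ 1370.037.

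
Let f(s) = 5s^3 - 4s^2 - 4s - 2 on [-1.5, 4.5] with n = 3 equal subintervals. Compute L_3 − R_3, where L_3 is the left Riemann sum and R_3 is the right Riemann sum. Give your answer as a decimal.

-753

L_3 = 29.75.
R_3 = 782.75.
L_3 − R_3 = -753.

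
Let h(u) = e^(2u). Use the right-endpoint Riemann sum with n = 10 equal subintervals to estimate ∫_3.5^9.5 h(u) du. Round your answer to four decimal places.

Δu = (9.5 − 3.5)/10 = 0.6.
Right endpoints: 4.1, 4.7, 5.3, 5.9, 6.5, 7.1, 7.7, 8.3, 8.9, 9.5.
h(4.1) ≈ 3640.9503, h(4.7) ≈ 12088.3807, h(5.3) ≈ 40134.8374, h(5.9) ≈ 133252.3529, h(6.5) ≈ 442413.3920, h(7.1) ≈ 1468864.1897, h(7.7) ≈ 4876800.8533, h(8.3) ≈ 16191549.0418, h(8.9) ≈ 53757835.9789, h(9.5) ≈ 178482300.9632.
Sum = Δu · [h(4.1) + h(4.7) + h(5.3) + ...].
Sum ≈ 153245328.5641.

153245328.5641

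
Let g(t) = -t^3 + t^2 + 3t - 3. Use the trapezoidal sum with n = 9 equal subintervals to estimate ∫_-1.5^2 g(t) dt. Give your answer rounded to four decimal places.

-6.7957

Δt = (2 − (-1.5))/9 = 7/18.
g(-1.5) = -1.875, g(-10/9) = -2717/729, g(-13/18) = -24893/5832, g(-1/3) = -104/27, g(1/18) = -16507/5832, g(4/9) = -1135/729, g(5/6) = -83/216, g(11/9) = 244/729, g(29/18) = 1441/5832, g(2) = -1.
T_9 = (Δt/2)·[g(t_0) + 2g(t_1) + ... + 2g(t_{8}) + g(t_9)].
Sum ≈ -6.7957.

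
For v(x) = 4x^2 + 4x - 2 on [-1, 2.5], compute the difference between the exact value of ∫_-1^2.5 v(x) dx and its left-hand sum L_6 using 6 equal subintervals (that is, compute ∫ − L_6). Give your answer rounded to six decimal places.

9.414352

Exact integral: ∫_-1^2.5 v(x) dx ≈ 25.66666667.
L_6 ≈ 16.25231481.
Error ≈ 25.66666667 − 16.25231481 ≈ 9.414352.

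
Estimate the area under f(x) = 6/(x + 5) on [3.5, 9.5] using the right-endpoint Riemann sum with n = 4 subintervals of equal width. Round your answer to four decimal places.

Δx = (9.5 − 3.5)/4 = 1.5.
Right endpoints: 5, 6.5, 8, 9.5.
f(5) = 0.6, f(6.5) = 12/23, f(8) = 6/13, f(9.5) = 12/29.
Sum = Δx · [f(5) + f(6.5) + f(8) + f(9.5)].
Sum ≈ 2.9956.

2.9956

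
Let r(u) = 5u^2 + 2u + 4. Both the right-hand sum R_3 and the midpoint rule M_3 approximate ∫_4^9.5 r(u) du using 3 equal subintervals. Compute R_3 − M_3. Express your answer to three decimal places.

373.503

R_3 ≈ 1784.34259.
M_3 ≈ 1410.83912.
R_3 − M_3 ≈ 373.503.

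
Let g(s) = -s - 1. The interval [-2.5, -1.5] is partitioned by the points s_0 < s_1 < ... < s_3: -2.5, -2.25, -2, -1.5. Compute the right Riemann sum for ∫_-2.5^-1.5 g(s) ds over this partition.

0.8125

Subinterval widths: 0.25, 0.25, 0.5.
Right endpoints: -2.25, -2, -1.5.
g(-2.25) = 1.25, g(-2) = 1, g(-1.5) = 0.5.
Sum = Σ Δs_i · g(s_i).
Sum = 0.8125.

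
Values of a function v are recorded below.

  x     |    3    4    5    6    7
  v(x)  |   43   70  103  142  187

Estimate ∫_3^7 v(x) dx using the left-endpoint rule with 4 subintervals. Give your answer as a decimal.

358

Δx = 1.
Sum = 1·[43 + 70 + 103 + 142] = 358.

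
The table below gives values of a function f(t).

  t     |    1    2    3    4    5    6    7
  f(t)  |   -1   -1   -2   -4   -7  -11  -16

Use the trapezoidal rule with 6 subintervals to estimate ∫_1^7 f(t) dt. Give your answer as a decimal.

Δt = 1.
T_6 = (1/2)·[(-1) + 2·(-1) + 2·(-2) + 2·(-4) + 2·(-7) + 2·(-11) + (-16)] = -33.5.

-33.5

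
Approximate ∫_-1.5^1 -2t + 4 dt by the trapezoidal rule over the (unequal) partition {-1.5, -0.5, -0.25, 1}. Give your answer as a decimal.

Subinterval widths: 1, 0.25, 1.25.
f(-1.5) = 7, f(-0.5) = 5, f(-0.25) = 4.5, f(1) = 2.
On each subinterval the trapezoid contributes (Δt_i/2)·[f(t_{i-1}) + f(t_i)].
Sum = 11.25.

11.25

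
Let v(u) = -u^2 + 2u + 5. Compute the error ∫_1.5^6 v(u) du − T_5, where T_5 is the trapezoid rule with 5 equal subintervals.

0.6075

Exact integral: ∫_1.5^6 v(u) du = -14.625.
T_5 = -15.2325.
Error = -14.625 − (-15.2325) = 0.6075.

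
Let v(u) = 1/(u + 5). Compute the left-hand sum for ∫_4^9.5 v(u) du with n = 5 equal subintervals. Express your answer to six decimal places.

Δu = (9.5 − 4)/5 = 1.1.
Left endpoints: 4, 5.1, 6.2, 7.3, 8.4.
v(4) = 1/9, v(5.1) = 10/101, v(6.2) = 5/56, v(7.3) = 10/123, v(8.4) = 5/67.
Sum = Δu · [v(4) + v(5.1) + v(6.2) + v(7.3) + v(8.4)].
Sum ≈ 0.500868.

0.500868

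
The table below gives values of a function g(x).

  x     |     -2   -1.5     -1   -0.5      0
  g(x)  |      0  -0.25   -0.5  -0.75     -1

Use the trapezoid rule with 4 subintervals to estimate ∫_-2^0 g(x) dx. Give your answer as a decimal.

-1

Δx = 0.5.
T_4 = (0.5/2)·[0 + 2·(-0.25) + 2·(-0.5) + 2·(-0.75) + (-1)] = -1.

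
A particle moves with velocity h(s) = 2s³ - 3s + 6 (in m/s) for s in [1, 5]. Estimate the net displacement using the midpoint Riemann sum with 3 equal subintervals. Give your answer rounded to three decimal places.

Δs = (5 − 1)/3 = 4/3.
Midpoints: 5/3, 3, 13/3.
h(5/3) = 277/27, h(3) = 51, h(13/3) = 4205/27.
Sum = Δs · [h(5/3) + h(3) + h(13/3)].
Sum ≈ 289.333.

289.333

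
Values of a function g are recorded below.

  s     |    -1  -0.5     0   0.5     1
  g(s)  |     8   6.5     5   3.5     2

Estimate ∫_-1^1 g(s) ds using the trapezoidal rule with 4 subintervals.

10

Δs = 0.5.
T_4 = (0.5/2)·[8 + 2·6.5 + 2·5 + 2·3.5 + 2] = 10.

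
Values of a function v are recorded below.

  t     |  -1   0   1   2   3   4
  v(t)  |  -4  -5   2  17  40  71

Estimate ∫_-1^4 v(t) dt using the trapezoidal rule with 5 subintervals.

87.5

Δt = 1.
T_5 = (1/2)·[(-4) + 2·(-5) + 2·2 + 2·17 + 2·40 + 71] = 87.5.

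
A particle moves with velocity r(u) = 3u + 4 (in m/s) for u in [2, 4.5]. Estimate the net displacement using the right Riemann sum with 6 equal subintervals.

Δu = (4.5 − 2)/6 = 5/12.
Right endpoints: 29/12, 17/6, 3.25, 11/3, 49/12, 4.5.
r(29/12) = 11.25, r(17/6) = 12.5, r(3.25) = 13.75, r(11/3) = 15, r(49/12) = 16.25, r(4.5) = 17.5.
Sum = Δu · [r(29/12) + r(17/6) + r(3.25) + ...].
Sum = 35.9375.

35.9375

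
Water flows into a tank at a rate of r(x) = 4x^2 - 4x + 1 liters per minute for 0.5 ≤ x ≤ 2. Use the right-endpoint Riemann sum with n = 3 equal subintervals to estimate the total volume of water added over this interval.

Δx = (2 − 0.5)/3 = 0.5.
Right endpoints: 1, 1.5, 2.
r(1) = 1, r(1.5) = 4, r(2) = 9.
Sum = Δx · [r(1) + r(1.5) + r(2)].
Sum = 7.

7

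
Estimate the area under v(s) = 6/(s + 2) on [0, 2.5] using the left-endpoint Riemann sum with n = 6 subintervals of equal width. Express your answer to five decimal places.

Δs = (2.5 − 0)/6 = 5/12.
Left endpoints: 0, 5/12, 5/6, 1.25, 5/3, 25/12.
v(0) = 3, v(5/12) = 72/29, v(5/6) = 36/17, v(1.25) = 24/13, v(5/3) = 18/11, v(25/12) = 72/49.
Sum = Δs · [v(0) + v(5/12) + v(5/6) + ...].
Sum ≈ 5.23013.

5.23013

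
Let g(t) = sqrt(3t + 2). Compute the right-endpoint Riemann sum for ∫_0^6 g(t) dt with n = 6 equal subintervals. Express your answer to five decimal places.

Δt = (6 − 0)/6 = 1.
Right endpoints: 1, 2, 3, 4, 5, 6.
g(1) ≈ 2.23607, g(2) ≈ 2.82843, g(3) ≈ 3.31662, g(4) ≈ 3.74166, g(5) ≈ 4.12311, g(6) ≈ 4.47214.
Sum = Δt · [g(1) + g(2) + g(3) + ...].
Sum ≈ 20.71802.

20.71802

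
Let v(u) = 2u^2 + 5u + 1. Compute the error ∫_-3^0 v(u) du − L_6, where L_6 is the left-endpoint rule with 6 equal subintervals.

Exact integral: ∫_-3^0 v(u) du = -1.5.
L_6 = -0.5.
Error = -1.5 − (-0.5) = -1.

-1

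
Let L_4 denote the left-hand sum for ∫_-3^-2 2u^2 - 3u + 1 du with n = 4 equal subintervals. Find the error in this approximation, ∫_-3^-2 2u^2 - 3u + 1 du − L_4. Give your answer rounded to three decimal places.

Exact integral: ∫_-3^-2 f(u) du ≈ 21.16667.
L_4 = 22.8125.
Error ≈ 21.16667 − 22.8125 ≈ -1.646.

-1.646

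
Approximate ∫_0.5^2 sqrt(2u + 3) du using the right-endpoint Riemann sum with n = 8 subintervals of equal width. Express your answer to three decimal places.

3.567

Δu = (2 − 0.5)/8 = 0.1875.
Right endpoints: 0.6875, 0.875, 1.0625, 1.25, 1.4375, 1.625, 1.8125, 2.
f(0.6875) ≈ 2.092, f(0.875) ≈ 2.179, f(1.0625) ≈ 2.264, f(1.25) ≈ 2.345, f(1.4375) ≈ 2.424, f(1.625) ≈ 2.500, f(1.8125) ≈ 2.574, f(2) ≈ 2.646.
Sum = Δu · [f(0.6875) + f(0.875) + f(1.0625) + ...].
Sum ≈ 3.567.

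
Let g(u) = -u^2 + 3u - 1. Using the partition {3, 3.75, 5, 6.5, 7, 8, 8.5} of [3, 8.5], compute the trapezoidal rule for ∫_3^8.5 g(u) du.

-107.5

Subinterval widths: 0.75, 1.25, 1.5, 0.5, 1, 0.5.
g(3) = -1, g(3.75) = -3.8125, g(5) = -11, g(6.5) = -23.75, g(7) = -29, g(8) = -41, g(8.5) = -47.75.
On each subinterval the trapezoid contributes (Δu_i/2)·[g(u_{i-1}) + g(u_i)].
Sum = -107.5.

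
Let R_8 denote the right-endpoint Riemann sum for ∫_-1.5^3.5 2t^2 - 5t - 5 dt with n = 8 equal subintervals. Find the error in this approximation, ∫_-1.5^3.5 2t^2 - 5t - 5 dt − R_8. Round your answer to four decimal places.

Exact integral: ∫_-1.5^3.5 f(t) dt ≈ -19.166667.
R_8 = -20.078125.
Error ≈ -19.166667 − (-20.078125) ≈ 0.9115.

0.9115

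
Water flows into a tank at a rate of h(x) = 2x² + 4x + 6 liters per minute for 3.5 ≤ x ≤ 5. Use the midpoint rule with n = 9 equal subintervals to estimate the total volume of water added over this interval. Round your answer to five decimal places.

89.24306

Δx = (5 − 3.5)/9 = 1/6.
Midpoints: 43/12, 3.75, 47/12, 49/12, 4.25, 53/12, 55/12, 4.75, 59/12.
h(43/12) = 3313/72, h(3.75) = 49.125, h(47/12) = 3769/72, h(49/12) = 4009/72, h(4.25) = 59.125, h(53/12) = 4513/72, h(55/12) = 4777/72, h(4.75) = 70.125, h(59/12) = 5329/72.
Sum = Δx · [h(43/12) + h(3.75) + h(47/12) + ...].
Sum ≈ 89.24306.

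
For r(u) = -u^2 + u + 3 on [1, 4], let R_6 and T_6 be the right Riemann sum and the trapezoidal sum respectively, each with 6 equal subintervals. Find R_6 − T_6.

R_6 = -7.625.
T_6 = -4.625.
R_6 − T_6 = -3.

-3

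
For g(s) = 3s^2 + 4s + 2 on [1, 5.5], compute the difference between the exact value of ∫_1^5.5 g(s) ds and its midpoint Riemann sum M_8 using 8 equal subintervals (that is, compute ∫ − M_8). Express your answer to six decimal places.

0.355957

Exact integral: ∫_1^5.5 g(s) ds = 232.875.
M_8 ≈ 232.51904297.
Error ≈ 232.875 − 232.51904297 ≈ 0.355957.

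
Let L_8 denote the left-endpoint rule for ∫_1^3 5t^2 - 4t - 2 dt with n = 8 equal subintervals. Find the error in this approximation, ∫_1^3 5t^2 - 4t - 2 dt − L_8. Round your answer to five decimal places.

3.89583

Exact integral: ∫_1^3 f(t) dt ≈ 23.3333333.
L_8 = 19.4375.
Error ≈ 23.3333333 − 19.4375 ≈ 3.89583.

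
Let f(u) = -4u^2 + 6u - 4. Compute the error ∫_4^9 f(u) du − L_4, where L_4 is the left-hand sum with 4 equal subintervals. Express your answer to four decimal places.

Exact integral: ∫_4^9 f(u) du ≈ -711.666667.
L_4 = -573.125.
Error ≈ -711.666667 − (-573.125) ≈ -138.5417.

-138.5417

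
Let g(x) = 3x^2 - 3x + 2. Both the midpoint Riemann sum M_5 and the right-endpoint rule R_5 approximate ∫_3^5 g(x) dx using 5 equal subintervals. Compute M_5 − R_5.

M_5 = 77.92.
R_5 = 86.56.
M_5 − R_5 = -8.64.

-8.64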